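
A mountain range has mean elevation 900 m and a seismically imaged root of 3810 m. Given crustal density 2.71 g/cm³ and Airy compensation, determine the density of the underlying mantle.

Airy balance: ρ_c h = (ρ_m − ρ_c) r → ρ_m = ρ_c (1 + h/r).
ρ_m = 2.71 × (1 + 900 m/3810 m) = 3.35 g/cm³.

3.35 g/cm³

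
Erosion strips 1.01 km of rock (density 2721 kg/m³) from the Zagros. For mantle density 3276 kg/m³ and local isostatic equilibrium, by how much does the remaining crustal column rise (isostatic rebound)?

0.839 km

Unloading: uplift u = e ρ_c/ρ_m = 1.01 km × 2721/3276 = 0.839 km.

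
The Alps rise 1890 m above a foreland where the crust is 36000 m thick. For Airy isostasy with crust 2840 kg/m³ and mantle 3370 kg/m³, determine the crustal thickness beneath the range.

Root depth r = h ρ_c / (ρ_m − ρ_c) = 1890 m × 2840 / 530 = 10130 m.
Total thickness = T + h + r = 36000 m + 1890 m + 10130 m = 48000 m.

48000 m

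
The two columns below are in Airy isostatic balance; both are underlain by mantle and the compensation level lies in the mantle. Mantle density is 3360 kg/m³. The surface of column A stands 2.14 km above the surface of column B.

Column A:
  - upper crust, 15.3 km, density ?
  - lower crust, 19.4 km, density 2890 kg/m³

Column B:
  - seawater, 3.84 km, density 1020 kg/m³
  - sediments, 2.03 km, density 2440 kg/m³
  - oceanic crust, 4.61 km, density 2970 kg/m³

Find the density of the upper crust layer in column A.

Take the compensation level at the base of the deeper column (depth z_c below the surface of column A) and equate Σ ρ_i t_i down to z_c; mantle fills any gap and the z_c terms cancel.
Column A: 15.3×ρ + 19.4×2890 + (z_c − 34.7)×3360
Column B: 2.14×0 + 3.84×1020 + 2.03×2440 + 4.61×2970 + (z_c − 2.14 − 10.48)×3360
The z_c×3360 term appears on both sides and cancels. Collect the known terms of each column as K = Σ(ρt)_known − 3360 × (depth of known layers): K_A = 56066 − 3360×34.7 = −60526; K_B = 22561.7 − 3360×(2.14 + 10.48) = −19841.5.
Balance: K_A + 15.3×ρ = K_B, so ρ = (K_B − K_A)/15.3 = 40684.5/15.3 = 2660 kg/m³.

2660 kg/m³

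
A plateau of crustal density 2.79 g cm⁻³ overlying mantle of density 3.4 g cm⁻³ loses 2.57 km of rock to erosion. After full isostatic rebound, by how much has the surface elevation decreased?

Rebound u = e ρ_c/ρ_m = 2.57 km × 2.79/3.4 = 2.109 km.
Net surface drop = e − u = 2.57 km − 2.109 km = e (ρ_m − ρ_c)/ρ_m = 0.461 km.

0.461 km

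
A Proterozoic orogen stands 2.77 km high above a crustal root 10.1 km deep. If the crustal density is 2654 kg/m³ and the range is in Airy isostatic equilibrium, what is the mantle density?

3380 kg/m³

Airy balance: ρ_c h = (ρ_m − ρ_c) r → ρ_m = ρ_c (1 + h/r).
ρ_m = 2654 × (1 + 2.77 km/10.1 km) = 3380 kg/m³.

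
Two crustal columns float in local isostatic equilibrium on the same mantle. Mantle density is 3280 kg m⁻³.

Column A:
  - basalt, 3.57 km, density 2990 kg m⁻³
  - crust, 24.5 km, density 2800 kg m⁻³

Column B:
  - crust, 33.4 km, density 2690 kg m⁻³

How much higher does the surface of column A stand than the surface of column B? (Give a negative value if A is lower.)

−2.11 km

For any compensation level in the mantle, the mantle terms cancel and isostasy reduces to e = (Σt_A − Σt_B) − (Σ(ρt)_A − Σ(ρt)_B) / ρ_m.
Σt_A = 28.07 km; Σt_B = 33.4 km; Σ(ρt)_A = 79274.3; Σ(ρt)_B = 89846 (in km·kg m⁻³).
e = (28.07 − 33.4) − (79274.3 − 89846) / 3280 = −2.11 km.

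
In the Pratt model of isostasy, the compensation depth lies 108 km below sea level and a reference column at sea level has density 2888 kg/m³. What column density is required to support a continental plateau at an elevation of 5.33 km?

2750 kg/m³

Pratt balance: ρ_ref D = ρ (D + h).
ρ = ρ_ref D/(D + h) = 2888 × 108 km/(108 km + 5.33 km) = 2750 kg/m³.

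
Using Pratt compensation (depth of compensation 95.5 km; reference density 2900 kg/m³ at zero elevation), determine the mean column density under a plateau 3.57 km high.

2800 kg/m³

Pratt balance: ρ_ref D = ρ (D + h).
ρ = ρ_ref D/(D + h) = 2900 × 95.5 km/(95.5 km + 3.57 km) = 2800 kg/m³.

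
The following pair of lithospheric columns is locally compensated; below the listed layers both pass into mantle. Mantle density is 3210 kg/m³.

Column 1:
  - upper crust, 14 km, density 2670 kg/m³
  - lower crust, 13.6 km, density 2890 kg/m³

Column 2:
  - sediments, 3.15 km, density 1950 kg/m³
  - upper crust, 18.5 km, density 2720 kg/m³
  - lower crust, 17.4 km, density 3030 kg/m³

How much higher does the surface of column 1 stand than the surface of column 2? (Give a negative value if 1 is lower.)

For any compensation level in the mantle, the mantle terms cancel and isostasy reduces to e = (Σt_1 − Σt_2) − (Σ(ρt)_1 − Σ(ρt)_2) / ρ_m.
Σt_1 = 27.6 km; Σt_2 = 39.05 km; Σ(ρt)_1 = 76684; Σ(ρt)_2 = 109184.5 (in km·kg/m³).
e = (27.6 − 39.05) − (76684 − 109184.5) / 3210 = −1.33 km.

−1.33 km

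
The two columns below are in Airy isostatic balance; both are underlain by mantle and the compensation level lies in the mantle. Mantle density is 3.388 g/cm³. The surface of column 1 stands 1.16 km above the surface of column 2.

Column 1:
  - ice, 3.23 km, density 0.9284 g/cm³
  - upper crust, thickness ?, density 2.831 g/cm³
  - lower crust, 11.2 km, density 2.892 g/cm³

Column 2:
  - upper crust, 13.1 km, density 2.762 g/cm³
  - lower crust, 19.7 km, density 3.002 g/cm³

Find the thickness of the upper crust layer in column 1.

11.2 km

Take the compensation level at the base of the deeper column (depth z_c below the surface of column 1) and equate Σ ρ_i t_i down to z_c; mantle fills any gap and the z_c terms cancel.
Column 1: 3.23×0.9284 + x×2.831 + 11.2×2.892 + (z_c − 14.43 − x)×3.388
Column 2: 1.16×0 + 13.1×2.762 + 19.7×3.002 + (z_c − 1.16 − 32.8)×3.388
The z_c×3.388 term appears on both sides and cancels. Collect the known terms of each column as K = Σ(ρt)_known − 3.388 × (depth of known layers): K_1 = 35.389132 − 3.388×14.43 = −13.499708; K_2 = 95.3216 − 3.388×(1.16 + 32.8) = −19.73488.
Balance: K_1 − x×(3.388 − 2.831) = K_2, so x = (K_1 − K_2)/(3.388 − 2.831) = 6.23517/0.557 = 11.2 km.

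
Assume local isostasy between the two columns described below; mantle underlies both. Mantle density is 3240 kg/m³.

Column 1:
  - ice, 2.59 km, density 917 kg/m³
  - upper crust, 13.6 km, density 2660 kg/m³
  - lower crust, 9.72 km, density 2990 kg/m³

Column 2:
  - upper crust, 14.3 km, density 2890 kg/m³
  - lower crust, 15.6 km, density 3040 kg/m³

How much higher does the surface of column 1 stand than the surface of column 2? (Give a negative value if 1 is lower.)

2.53 km

For any compensation level in the mantle, the mantle terms cancel and isostasy reduces to e = (Σt_1 − Σt_2) − (Σ(ρt)_1 − Σ(ρt)_2) / ρ_m.
Σt_1 = 25.91 km; Σt_2 = 29.9 km; Σ(ρt)_1 = 67613.83; Σ(ρt)_2 = 88751 (in km·kg/m³).
e = (25.91 − 29.9) − (67613.83 − 88751) / 3240 = 2.53 km.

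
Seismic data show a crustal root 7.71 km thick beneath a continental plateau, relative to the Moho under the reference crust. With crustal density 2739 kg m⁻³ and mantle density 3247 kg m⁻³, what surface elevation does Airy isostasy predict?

1.43 km

Isostatic balance requires: ρ_c h = (ρ_m − ρ_c) r.
h = r (ρ_m − ρ_c) / ρ_c = 7.71 km × (3247 − 2739) / 2739 = 1.43 km.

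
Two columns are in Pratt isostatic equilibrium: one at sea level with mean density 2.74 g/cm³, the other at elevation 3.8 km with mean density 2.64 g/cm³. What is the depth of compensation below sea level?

ρ_ref D = ρ (D + h) → D (ρ_ref − ρ) = ρ h.
D = ρ h/(ρ_ref − ρ) = 2.64 × 3.8 km/(2.74 − 2.64) = 100 km.

100 km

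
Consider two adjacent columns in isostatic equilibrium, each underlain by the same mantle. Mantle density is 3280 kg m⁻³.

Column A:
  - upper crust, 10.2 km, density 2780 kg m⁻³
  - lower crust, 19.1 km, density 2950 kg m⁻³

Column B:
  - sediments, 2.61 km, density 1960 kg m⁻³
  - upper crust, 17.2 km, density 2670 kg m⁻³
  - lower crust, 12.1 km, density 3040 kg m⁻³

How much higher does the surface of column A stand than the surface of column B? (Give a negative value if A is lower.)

−1.66 km

For any compensation level in the mantle, the mantle terms cancel and isostasy reduces to e = (Σt_A − Σt_B) − (Σ(ρt)_A − Σ(ρt)_B) / ρ_m.
Σt_A = 29.3 km; Σt_B = 31.91 km; Σ(ρt)_A = 84701; Σ(ρt)_B = 87823.6 (in km·kg m⁻³).
e = (29.3 − 31.91) − (84701 − 87823.6) / 3280 = −1.66 km.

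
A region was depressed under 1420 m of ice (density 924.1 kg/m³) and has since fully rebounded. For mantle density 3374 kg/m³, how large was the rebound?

389 m

Removing the load lets mantle flow back in; uplift u satisfies ρ_ice t = ρ_m u.
u = t ρ_ice/ρ_m = 1420 m × 924.1/3374 = 389 m.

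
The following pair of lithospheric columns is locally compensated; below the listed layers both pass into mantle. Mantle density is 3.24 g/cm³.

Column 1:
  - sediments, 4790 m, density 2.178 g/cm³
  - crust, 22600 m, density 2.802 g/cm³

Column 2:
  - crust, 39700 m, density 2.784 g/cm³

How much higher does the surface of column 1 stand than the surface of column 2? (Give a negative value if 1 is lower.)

For any compensation level in the mantle, the mantle terms cancel and isostasy reduces to e = (Σt_1 − Σt_2) − (Σ(ρt)_1 − Σ(ρt)_2) / ρ_m.
Σt_1 = 27390 m; Σt_2 = 39700 m; Σ(ρt)_1 = 73757.82; Σ(ρt)_2 = 110524.8 (in m·g/cm³).
e = (27390 − 39700) − (73757.82 − 110524.8) / 3.24 = −962 m.

−962 m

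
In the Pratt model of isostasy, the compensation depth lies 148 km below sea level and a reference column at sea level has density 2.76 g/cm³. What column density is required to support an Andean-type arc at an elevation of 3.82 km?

2.69 g/cm³

Pratt balance: ρ_ref D = ρ (D + h).
ρ = ρ_ref D/(D + h) = 2.76 × 148 km/(148 km + 3.82 km) = 2.69 g/cm³.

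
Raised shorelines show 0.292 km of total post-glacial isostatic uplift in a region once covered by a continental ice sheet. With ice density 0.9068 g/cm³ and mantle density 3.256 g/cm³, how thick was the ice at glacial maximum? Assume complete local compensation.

1.05 km

u = t ρ_ice/ρ_m → t = u ρ_m/ρ_ice = 0.292 km × 3.256/0.9068 = 1.05 km.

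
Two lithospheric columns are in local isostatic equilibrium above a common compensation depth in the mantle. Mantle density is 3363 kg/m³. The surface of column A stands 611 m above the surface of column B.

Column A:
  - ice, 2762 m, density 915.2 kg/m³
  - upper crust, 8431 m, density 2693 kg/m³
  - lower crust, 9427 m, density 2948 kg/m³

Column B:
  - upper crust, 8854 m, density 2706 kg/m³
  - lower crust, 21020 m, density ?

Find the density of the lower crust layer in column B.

Take the compensation level at the base of the deeper column (depth z_c below the surface of column A) and equate Σ ρ_i t_i down to z_c; mantle fills any gap and the z_c terms cancel.
Column A: 2762×915.2 + 8431×2693 + 9427×2948 + (z_c − 20620)×3363
Column B: 611×0 + 8854×2706 + 21020×ρ + (z_c − 611 − 29874)×3363
The z_c×3363 term appears on both sides and cancels. Collect the known terms of each column as K = Σ(ρt)_known − 3363 × (depth of known layers): K_A = 53023261.4 − 3363×20620 = −16321798.6; K_B = 23958924 − 3363×(611 + 29874) = −78562131.
Balance: K_A = K_B + 21020×ρ, so ρ = (K_A − K_B)/21020 = 62240300/21020 = 2960 kg/m³.

2960 kg/m³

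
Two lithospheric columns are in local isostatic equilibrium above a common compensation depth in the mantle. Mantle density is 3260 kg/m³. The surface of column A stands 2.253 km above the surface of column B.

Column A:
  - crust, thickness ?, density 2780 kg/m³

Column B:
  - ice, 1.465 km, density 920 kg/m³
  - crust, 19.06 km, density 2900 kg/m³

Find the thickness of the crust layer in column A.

Take the compensation level at the base of the deeper column (depth z_c below the surface of column A) and equate Σ ρ_i t_i down to z_c; mantle fills any gap and the z_c terms cancel.
Column A: x×2780 + (z_c − 0 − x)×3260
Column B: 2.253×0 + 1.465×920 + 19.06×2900 + (z_c − 2.253 − 20.525)×3260
The z_c×3260 term appears on both sides and cancels. Collect the known terms of each column as K = Σ(ρt)_known − 3260 × (depth of known layers): K_A = 0 − 3260×0 = 0; K_B = 56621.8 − 3260×(2.253 + 20.525) = −17634.48.
Balance: K_A − x×(3260 − 2780) = K_B, so x = (K_A − K_B)/(3260 − 2780) = 17634.5/480 = 36.7 km.

36.7 km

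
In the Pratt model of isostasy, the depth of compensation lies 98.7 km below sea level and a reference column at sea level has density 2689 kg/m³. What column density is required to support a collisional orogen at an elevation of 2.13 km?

Pratt balance: ρ_ref D = ρ (D + h).
ρ = ρ_ref D/(D + h) = 2689 × 98.7 km/(98.7 km + 2.13 km) = 2630 kg/m³.

2630 kg/m³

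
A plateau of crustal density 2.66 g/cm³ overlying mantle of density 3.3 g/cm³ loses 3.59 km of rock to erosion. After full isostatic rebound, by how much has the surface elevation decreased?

Rebound u = e ρ_c/ρ_m = 3.59 km × 2.66/3.3 = 2.894 km.
Net surface drop = e − u = 3.59 km − 2.894 km = e (ρ_m − ρ_c)/ρ_m = 0.696 km.

0.696 km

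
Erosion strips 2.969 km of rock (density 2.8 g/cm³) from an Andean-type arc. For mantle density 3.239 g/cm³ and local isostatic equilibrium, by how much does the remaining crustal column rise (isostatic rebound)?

2.57 km

Unloading: uplift u = e ρ_c/ρ_m = 2.969 km × 2.8/3.239 = 2.57 km.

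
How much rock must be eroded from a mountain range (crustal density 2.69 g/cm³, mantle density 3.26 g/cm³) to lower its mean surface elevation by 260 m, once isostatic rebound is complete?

1490 m

Net drop Δ = e − u = e − e ρ_c/ρ_m = e (ρ_m − ρ_c)/ρ_m.
e = Δ ρ_m/(ρ_m − ρ_c) = 260 m × 3.26/0.57 = 1490 m.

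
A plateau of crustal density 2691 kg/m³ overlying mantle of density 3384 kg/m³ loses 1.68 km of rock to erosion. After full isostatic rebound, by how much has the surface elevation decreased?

0.344 km

Rebound u = e ρ_c/ρ_m = 1.68 km × 2691/3384 = 1.336 km.
Net surface drop = e − u = 1.68 km − 1.336 km = e (ρ_m − ρ_c)/ρ_m = 0.344 km.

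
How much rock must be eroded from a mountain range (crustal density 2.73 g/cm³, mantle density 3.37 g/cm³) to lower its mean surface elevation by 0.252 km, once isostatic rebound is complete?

Net drop Δ = e − u = e − e ρ_c/ρ_m = e (ρ_m − ρ_c)/ρ_m.
e = Δ ρ_m/(ρ_m − ρ_c) = 0.252 km × 3.37/0.64 = 1.33 km.

1.33 km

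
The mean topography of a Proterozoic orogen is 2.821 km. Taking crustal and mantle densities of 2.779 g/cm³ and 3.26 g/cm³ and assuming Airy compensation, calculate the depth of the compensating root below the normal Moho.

For local isostatic compensation: the weight of the topography is balanced by the buoyancy of the root, ρ_c h = (ρ_m − ρ_c) r.
r = h · ρ_c / (ρ_m − ρ_c) = 2.821 km × 2.779 / (3.26 − 2.779) = 16.3 km.

16.3 km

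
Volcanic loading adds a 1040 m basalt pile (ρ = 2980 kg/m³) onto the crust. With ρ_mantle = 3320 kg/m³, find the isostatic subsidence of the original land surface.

Subaerial loading: s = t ρ_load / ρ_m.
s = 1040 m × 2980/3320 = 933 m.

933 m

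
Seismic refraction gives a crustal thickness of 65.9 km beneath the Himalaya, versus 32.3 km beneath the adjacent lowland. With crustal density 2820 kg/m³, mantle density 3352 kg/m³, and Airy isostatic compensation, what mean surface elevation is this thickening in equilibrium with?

Excess crust Δ = 65.9 km − 32.3 km = 33.6 km, split between elevation h and root r with h + r = Δ.
Airy balance ρ_c h = (ρ_m − ρ_c) r gives r = h ρ_c/(ρ_m − ρ_c), so h (1 + ρ_c/(ρ_m − ρ_c)) = Δ, i.e. h = Δ (ρ_m − ρ_c)/ρ_m.
h = 33.6 km × 532/3352 = 5.33 km.

5.33 km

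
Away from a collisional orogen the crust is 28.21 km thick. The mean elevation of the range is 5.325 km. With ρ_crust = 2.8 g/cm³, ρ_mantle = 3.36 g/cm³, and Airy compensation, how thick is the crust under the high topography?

Root depth r = h ρ_c / (ρ_m − ρ_c) = 5.325 km × 2.8 / 0.56 = 26.62 km.
Total thickness = T + h + r = 28.21 km + 5.325 km + 26.62 km = 60.2 km.

60.2 km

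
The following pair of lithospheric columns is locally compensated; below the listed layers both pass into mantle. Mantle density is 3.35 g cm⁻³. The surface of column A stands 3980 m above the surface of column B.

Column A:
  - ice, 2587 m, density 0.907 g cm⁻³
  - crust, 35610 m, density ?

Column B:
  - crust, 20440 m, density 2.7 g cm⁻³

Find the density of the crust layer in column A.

Take the compensation level at the base of the deeper column (depth z_c below the surface of column A) and equate Σ ρ_i t_i down to z_c; mantle fills any gap and the z_c terms cancel.
Column A: 2587×0.907 + 35610×ρ + (z_c − 38197)×3.35
Column B: 3980×0 + 20440×2.7 + (z_c − 3980 − 20440)×3.35
The z_c×3.35 term appears on both sides and cancels. Collect the known terms of each column as K = Σ(ρt)_known − 3.35 × (depth of known layers): K_A = 2346.409 − 3.35×38197 = −125613.541; K_B = 55188 − 3.35×(3980 + 20440) = −26619.
Balance: K_A + 35610×ρ = K_B, so ρ = (K_B − K_A)/35610 = 98994.5/35610 = 2.78 g cm⁻³.

2.78 g cm⁻³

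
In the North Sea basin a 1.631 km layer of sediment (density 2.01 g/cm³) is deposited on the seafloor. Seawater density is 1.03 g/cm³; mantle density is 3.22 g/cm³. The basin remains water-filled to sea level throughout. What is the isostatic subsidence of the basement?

0.73 km

Submarine loading: the sediment displaces seawater, and the subsidence is in turn flooded, so s (ρ_m − ρ_w) = t (ρ_sed − ρ_w).
s = 1.631 km × (2.01 − 1.03) / (3.22 − 1.03) = 0.73 km.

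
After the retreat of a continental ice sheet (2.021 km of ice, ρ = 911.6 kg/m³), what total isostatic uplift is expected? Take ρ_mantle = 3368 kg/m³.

0.547 km

Removing the load lets mantle flow back in; uplift u satisfies ρ_ice t = ρ_m u.
u = t ρ_ice/ρ_m = 2.021 km × 911.6/3368 = 0.547 km.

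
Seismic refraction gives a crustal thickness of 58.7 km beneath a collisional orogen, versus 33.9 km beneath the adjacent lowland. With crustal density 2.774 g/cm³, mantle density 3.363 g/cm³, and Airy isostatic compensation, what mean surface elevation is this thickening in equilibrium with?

Excess crust Δ = 58.7 km − 33.9 km = 24.8 km, split between elevation h and root r with h + r = Δ.
Airy balance ρ_c h = (ρ_m − ρ_c) r gives r = h ρ_c/(ρ_m − ρ_c), so h (1 + ρ_c/(ρ_m − ρ_c)) = Δ, i.e. h = Δ (ρ_m − ρ_c)/ρ_m.
h = 24.8 km × 0.589/3.363 = 4.34 km.

4.34 km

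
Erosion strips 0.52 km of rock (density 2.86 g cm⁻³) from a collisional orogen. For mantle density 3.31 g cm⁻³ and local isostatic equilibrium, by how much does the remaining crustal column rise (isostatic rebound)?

Unloading: uplift u = e ρ_c/ρ_m = 0.52 km × 2.86/3.31 = 0.449 km.

0.449 km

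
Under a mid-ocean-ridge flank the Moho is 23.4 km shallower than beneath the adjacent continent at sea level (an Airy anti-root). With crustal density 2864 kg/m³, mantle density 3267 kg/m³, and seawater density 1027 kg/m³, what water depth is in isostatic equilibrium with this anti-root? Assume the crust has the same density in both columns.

Replacing a thickness d of crust by seawater at the top must be balanced by replacing crust with mantle at the base: d (ρ_c − ρ_w) = a (ρ_m − ρ_c).
d = a (ρ_m − ρ_c)/(ρ_c − ρ_w) = 23.4 km × 403/1837 = 5.13 km.

5.13 km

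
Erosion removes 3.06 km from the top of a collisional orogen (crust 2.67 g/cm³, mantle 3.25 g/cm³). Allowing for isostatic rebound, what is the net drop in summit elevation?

0.546 km

Rebound u = e ρ_c/ρ_m = 3.06 km × 2.67/3.25 = 2.514 km.
Net surface drop = e − u = 3.06 km − 2.514 km = e (ρ_m − ρ_c)/ρ_m = 0.546 km.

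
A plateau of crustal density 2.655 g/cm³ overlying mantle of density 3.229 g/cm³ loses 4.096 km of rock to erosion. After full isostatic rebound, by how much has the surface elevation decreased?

Rebound u = e ρ_c/ρ_m = 4.096 km × 2.655/3.229 = 3.368 km.
Net surface drop = e − u = 4.096 km − 3.368 km = e (ρ_m − ρ_c)/ρ_m = 0.728 km.

0.728 km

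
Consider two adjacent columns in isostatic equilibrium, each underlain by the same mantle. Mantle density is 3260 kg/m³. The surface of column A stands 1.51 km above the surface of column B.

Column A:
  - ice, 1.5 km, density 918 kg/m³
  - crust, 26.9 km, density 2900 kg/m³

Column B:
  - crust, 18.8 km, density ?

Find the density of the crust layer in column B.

2820 kg/m³

Take the compensation level at the base of the deeper column (depth z_c below the surface of column A) and equate Σ ρ_i t_i down to z_c; mantle fills any gap and the z_c terms cancel.
Column A: 1.5×918 + 26.9×2900 + (z_c − 28.4)×3260
Column B: 1.51×0 + 18.8×ρ + (z_c − 1.51 − 18.8)×3260
The z_c×3260 term appears on both sides and cancels. Collect the known terms of each column as K = Σ(ρt)_known − 3260 × (depth of known layers): K_A = 79387 − 3260×28.4 = −13197; K_B = 0 − 3260×(1.51 + 18.8) = −66210.6.
Balance: K_A = K_B + 18.8×ρ, so ρ = (K_A − K_B)/18.8 = 53013.6/18.8 = 2820 kg/m³.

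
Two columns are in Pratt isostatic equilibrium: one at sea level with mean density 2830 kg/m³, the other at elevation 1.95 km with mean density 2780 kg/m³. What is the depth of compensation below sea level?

ρ_ref D = ρ (D + h) → D (ρ_ref − ρ) = ρ h.
D = ρ h/(ρ_ref − ρ) = 2780 × 1.95 km/(2830 − 2780) = 108 km.

108 km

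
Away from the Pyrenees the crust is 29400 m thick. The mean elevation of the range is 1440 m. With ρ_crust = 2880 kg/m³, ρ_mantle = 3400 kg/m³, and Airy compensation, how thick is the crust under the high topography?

38800 m

Root depth r = h ρ_c / (ρ_m − ρ_c) = 1440 m × 2880 / 520 = 7975 m.
Total thickness = T + h + r = 29400 m + 1440 m + 7975 m = 38800 m.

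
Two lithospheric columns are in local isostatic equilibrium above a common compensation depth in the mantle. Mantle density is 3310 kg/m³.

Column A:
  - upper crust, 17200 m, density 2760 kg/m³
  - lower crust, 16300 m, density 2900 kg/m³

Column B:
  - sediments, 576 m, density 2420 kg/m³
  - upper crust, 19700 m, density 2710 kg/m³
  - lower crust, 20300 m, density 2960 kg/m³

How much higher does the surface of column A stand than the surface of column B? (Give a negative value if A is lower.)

−995 m

For any compensation level in the mantle, the mantle terms cancel and isostasy reduces to e = (Σt_A − Σt_B) − (Σ(ρt)_A − Σ(ρt)_B) / ρ_m.
Σt_A = 33500 m; Σt_B = 40576 m; Σ(ρt)_A = 94742000; Σ(ρt)_B = 114868920 (in m·kg/m³).
e = (33500 − 40576) − (94742000 − 114868920) / 3310 = −995 m.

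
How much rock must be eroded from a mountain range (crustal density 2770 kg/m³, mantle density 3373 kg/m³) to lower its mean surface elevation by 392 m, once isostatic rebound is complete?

Net drop Δ = e − u = e − e ρ_c/ρ_m = e (ρ_m − ρ_c)/ρ_m.
e = Δ ρ_m/(ρ_m − ρ_c) = 392 m × 3373/603 = 2190 m.

2190 m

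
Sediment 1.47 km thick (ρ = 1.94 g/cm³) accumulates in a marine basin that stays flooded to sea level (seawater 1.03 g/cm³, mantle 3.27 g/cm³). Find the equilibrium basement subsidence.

Submarine loading: the sediment displaces seawater, and the subsidence is in turn flooded, so s (ρ_m − ρ_w) = t (ρ_sed − ρ_w).
s = 1.47 km × (1.94 − 1.03) / (3.27 − 1.03) = 0.597 km.

0.597 km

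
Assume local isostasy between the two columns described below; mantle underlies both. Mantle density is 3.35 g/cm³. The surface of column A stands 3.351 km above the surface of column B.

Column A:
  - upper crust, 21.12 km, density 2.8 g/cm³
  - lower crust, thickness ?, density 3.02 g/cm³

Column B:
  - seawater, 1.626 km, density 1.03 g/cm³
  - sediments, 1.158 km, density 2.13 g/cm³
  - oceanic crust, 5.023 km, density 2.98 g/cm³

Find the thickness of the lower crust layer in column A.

20.2 km

Take the compensation level at the base of the deeper column (depth z_c below the surface of column A) and equate Σ ρ_i t_i down to z_c; mantle fills any gap and the z_c terms cancel.
Column A: 21.12×2.8 + x×3.02 + (z_c − 21.12 − x)×3.35
Column B: 3.351×0 + 1.626×1.03 + 1.158×2.13 + 5.023×2.98 + (z_c − 3.351 − 7.807)×3.35
The z_c×3.35 term appears on both sides and cancels. Collect the known terms of each column as K = Σ(ρt)_known − 3.35 × (depth of known layers): K_A = 59.136 − 3.35×21.12 = −11.616; K_B = 19.10986 − 3.35×(3.351 + 7.807) = −18.26944.
Balance: K_A − x×(3.35 − 3.02) = K_B, so x = (K_A − K_B)/(3.35 − 3.02) = 6.65344/0.33 = 20.2 km.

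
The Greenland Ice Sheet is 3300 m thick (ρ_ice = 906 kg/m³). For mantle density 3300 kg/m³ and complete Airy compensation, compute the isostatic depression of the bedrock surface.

By Archimedes' principle applied to the lithosphere: the ice load ρ_ice t is balanced by mantle displaced below, ρ_m s.
s = t ρ_ice / ρ_m = 3300 m × 906/3300 = 906 m.

906 m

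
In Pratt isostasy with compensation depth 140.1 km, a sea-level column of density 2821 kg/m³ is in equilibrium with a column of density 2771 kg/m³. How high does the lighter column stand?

2.53 km

ρ_ref D = ρ (D + h) → h = D (ρ_ref − ρ)/ρ.
h = 140.1 km × (2821 − 2771)/2771 = 2.53 km.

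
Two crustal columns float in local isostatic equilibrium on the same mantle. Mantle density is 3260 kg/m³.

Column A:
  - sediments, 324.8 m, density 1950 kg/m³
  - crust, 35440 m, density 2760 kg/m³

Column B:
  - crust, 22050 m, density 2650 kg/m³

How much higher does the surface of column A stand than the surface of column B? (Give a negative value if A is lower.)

For any compensation level in the mantle, the mantle terms cancel and isostasy reduces to e = (Σt_A − Σt_B) − (Σ(ρt)_A − Σ(ρt)_B) / ρ_m.
Σt_A = 35764.8 m; Σt_B = 22050 m; Σ(ρt)_A = 98447760; Σ(ρt)_B = 58432500 (in m·kg/m³).
e = (35764.8 − 22050) − (98447760 − 58432500) / 3260 = 1440 m.

1440 m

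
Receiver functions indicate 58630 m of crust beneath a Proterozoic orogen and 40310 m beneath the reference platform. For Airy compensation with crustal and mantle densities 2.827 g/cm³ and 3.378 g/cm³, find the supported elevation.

Excess crust Δ = 58630 m − 40310 m = 18320 m, split between elevation h and root r with h + r = Δ.
Airy balance ρ_c h = (ρ_m − ρ_c) r gives r = h ρ_c/(ρ_m − ρ_c), so h (1 + ρ_c/(ρ_m − ρ_c)) = Δ, i.e. h = Δ (ρ_m − ρ_c)/ρ_m.
h = 18320 m × 0.551/3.378 = 2990 m.

2990 m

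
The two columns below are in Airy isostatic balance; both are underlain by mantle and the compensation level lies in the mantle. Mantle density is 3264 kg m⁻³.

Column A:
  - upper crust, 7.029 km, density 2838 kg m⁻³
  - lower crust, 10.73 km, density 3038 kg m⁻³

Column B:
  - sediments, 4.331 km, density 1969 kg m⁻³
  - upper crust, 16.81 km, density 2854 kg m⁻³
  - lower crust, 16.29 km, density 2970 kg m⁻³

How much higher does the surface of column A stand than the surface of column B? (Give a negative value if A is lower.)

For any compensation level in the mantle, the mantle terms cancel and isostasy reduces to e = (Σt_A − Σt_B) − (Σ(ρt)_A − Σ(ρt)_B) / ρ_m.
Σt_A = 17.759 km; Σt_B = 37.431 km; Σ(ρt)_A = 52546.042; Σ(ρt)_B = 104884.779 (in km·kg m⁻³).
e = (17.759 − 37.431) − (52546.042 − 104884.779) / 3264 = −3.64 km.

−3.64 km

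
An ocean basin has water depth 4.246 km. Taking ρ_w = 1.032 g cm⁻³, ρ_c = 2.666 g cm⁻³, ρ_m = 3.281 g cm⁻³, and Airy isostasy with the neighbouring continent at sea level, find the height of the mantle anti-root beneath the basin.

By Archimedes' principle applied to the lithosphere: replacing crust with seawater at the top is compensated by replacing crust with mantle at the base: d (ρ_c − ρ_w) = a (ρ_m − ρ_c).
a = d (ρ_c − ρ_w)/(ρ_m − ρ_c) = 4.246 km × 1.634/0.615 = 11.3 km.

11.3 km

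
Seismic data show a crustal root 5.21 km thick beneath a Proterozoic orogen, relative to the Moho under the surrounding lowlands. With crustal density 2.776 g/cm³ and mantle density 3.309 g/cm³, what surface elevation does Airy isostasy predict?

Isostatic balance requires: ρ_c h = (ρ_m − ρ_c) r.
h = r (ρ_m − ρ_c) / ρ_c = 5.21 km × (3.309 − 2.776) / 2.776 = 1 km.

1 km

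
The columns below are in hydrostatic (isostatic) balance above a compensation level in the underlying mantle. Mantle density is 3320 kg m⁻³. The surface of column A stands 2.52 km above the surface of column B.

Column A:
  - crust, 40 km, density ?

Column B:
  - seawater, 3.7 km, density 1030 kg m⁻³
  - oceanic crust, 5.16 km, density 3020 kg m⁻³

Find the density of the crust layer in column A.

Take the compensation level at the base of the deeper column (depth z_c below the surface of column A) and equate Σ ρ_i t_i down to z_c; mantle fills any gap and the z_c terms cancel.
Column A: 40×ρ + (z_c − 40)×3320
Column B: 2.52×0 + 3.7×1030 + 5.16×3020 + (z_c − 2.52 − 8.86)×3320
The z_c×3320 term appears on both sides and cancels. Collect the known terms of each column as K = Σ(ρt)_known − 3320 × (depth of known layers): K_A = 0 − 3320×40 = −132800; K_B = 19394.2 − 3320×(2.52 + 8.86) = −18387.4.
Balance: K_A + 40×ρ = K_B, so ρ = (K_B − K_A)/40 = 114413/40 = 2860 kg m⁻³.

2860 kg m⁻³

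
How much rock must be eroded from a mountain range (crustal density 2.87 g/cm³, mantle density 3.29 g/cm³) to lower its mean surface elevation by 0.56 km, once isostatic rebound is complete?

4.39 km

Net drop Δ = e − u = e − e ρ_c/ρ_m = e (ρ_m − ρ_c)/ρ_m.
e = Δ ρ_m/(ρ_m − ρ_c) = 0.56 km × 3.29/0.42 = 4.39 km.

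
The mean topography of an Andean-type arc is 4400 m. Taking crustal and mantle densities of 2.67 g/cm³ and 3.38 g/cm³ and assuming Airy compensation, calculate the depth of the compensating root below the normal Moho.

16500 m

Balancing pressure at the compensation depth: the weight of the topography is balanced by the buoyancy of the root, ρ_c h = (ρ_m − ρ_c) r.
r = h · ρ_c / (ρ_m − ρ_c) = 4400 m × 2.67 / (3.38 − 2.67) = 16500 m.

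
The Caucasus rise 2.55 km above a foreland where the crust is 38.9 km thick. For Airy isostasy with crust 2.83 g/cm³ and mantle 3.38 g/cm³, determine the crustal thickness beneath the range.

54.6 km

Root depth r = h ρ_c / (ρ_m − ρ_c) = 2.55 km × 2.83 / 0.55 = 13.12 km.
Total thickness = T + h + r = 38.9 km + 2.55 km + 13.12 km = 54.6 km.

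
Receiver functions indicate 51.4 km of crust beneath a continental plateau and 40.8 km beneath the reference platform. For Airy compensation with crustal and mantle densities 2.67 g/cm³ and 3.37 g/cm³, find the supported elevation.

2.2 km

Excess crust Δ = 51.4 km − 40.8 km = 10.6 km, split between elevation h and root r with h + r = Δ.
Airy balance ρ_c h = (ρ_m − ρ_c) r gives r = h ρ_c/(ρ_m − ρ_c), so h (1 + ρ_c/(ρ_m − ρ_c)) = Δ, i.e. h = Δ (ρ_m − ρ_c)/ρ_m.
h = 10.6 km × 0.7/3.37 = 2.2 km.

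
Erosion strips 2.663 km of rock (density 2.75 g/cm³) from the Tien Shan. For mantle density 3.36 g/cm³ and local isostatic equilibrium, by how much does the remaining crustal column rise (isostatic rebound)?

2.18 km

Unloading: uplift u = e ρ_c/ρ_m = 2.663 km × 2.75/3.36 = 2.18 km.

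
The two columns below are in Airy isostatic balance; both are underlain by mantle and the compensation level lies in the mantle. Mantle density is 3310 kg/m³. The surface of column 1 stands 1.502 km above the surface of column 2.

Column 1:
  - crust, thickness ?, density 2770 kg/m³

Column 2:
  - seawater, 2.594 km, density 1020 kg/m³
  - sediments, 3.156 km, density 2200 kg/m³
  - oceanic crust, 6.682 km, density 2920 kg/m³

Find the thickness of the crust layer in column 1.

Take the compensation level at the base of the deeper column (depth z_c below the surface of column 1) and equate Σ ρ_i t_i down to z_c; mantle fills any gap and the z_c terms cancel.
Column 1: x×2770 + (z_c − 0 − x)×3310
Column 2: 1.502×0 + 2.594×1020 + 3.156×2200 + 6.682×2920 + (z_c − 1.502 − 12.432)×3310
The z_c×3310 term appears on both sides and cancels. Collect the known terms of each column as K = Σ(ρt)_known − 3310 × (depth of known layers): K_1 = 0 − 3310×0 = 0; K_2 = 29100.52 − 3310×(1.502 + 12.432) = −17021.02.
Balance: K_1 − x×(3310 − 2770) = K_2, so x = (K_1 − K_2)/(3310 − 2770) = 17021/540 = 31.5 km.

31.5 km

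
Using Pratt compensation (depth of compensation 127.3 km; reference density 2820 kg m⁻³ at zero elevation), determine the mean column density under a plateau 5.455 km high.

Pratt balance: ρ_ref D = ρ (D + h).
ρ = ρ_ref D/(D + h) = 2820 × 127.3 km/(127.3 km + 5.455 km) = 2700 kg m⁻³.

2700 kg m⁻³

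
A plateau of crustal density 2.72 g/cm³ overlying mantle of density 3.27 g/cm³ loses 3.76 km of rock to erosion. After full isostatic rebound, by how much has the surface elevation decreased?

0.632 km

Rebound u = e ρ_c/ρ_m = 3.76 km × 2.72/3.27 = 3.128 km.
Net surface drop = e − u = 3.76 km − 3.128 km = e (ρ_m − ρ_c)/ρ_m = 0.632 km.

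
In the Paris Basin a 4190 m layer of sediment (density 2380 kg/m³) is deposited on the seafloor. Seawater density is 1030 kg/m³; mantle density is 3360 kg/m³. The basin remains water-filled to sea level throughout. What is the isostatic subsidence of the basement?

2430 m

Submarine loading: the sediment displaces seawater, and the subsidence is in turn flooded, so s (ρ_m − ρ_w) = t (ρ_sed − ρ_w).
s = 4190 m × (2380 − 1030) / (3360 − 1030) = 2430 m.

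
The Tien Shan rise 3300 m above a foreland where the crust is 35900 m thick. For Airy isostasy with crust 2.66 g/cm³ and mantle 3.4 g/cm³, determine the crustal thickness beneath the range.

51100 m

Root depth r = h ρ_c / (ρ_m − ρ_c) = 3300 m × 2.66 / 0.74 = 11860 m.
Total thickness = T + h + r = 35900 m + 3300 m + 11860 m = 51100 m.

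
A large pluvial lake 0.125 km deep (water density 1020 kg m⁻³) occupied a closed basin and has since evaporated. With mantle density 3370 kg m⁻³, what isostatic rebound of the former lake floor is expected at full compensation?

0.0378 km

u = d ρ_w/ρ_m = 0.125 km × 1020/3370 = 0.0378 km.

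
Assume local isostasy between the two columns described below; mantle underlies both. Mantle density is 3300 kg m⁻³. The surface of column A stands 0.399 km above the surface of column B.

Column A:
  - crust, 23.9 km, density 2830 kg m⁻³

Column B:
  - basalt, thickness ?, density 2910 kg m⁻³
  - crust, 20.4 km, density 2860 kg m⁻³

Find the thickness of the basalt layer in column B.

Take the compensation level at the base of the deeper column (depth z_c below the surface of column A) and equate Σ ρ_i t_i down to z_c; mantle fills any gap and the z_c terms cancel.
Column A: 23.9×2830 + (z_c − 23.9)×3300
Column B: 0.399×0 + x×2910 + 20.4×2860 + (z_c − 0.399 − 20.4 − x)×3300
The z_c×3300 term appears on both sides and cancels. Collect the known terms of each column as K = Σ(ρt)_known − 3300 × (depth of known layers): K_A = 67637 − 3300×23.9 = −11233; K_B = 58344 − 3300×(0.399 + 20.4) = −10292.7.
Balance: K_A = K_B − x×(3300 − 2910), so x = (K_B − K_A)/(3300 − 2910) = 940.3/390 = 2.41 km.

2.41 km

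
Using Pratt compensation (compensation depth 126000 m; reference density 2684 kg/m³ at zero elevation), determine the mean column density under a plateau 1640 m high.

2650 kg/m³

Pratt balance: ρ_ref D = ρ (D + h).
ρ = ρ_ref D/(D + h) = 2684 × 126000 m/(126000 m + 1640 m) = 2650 kg/m³.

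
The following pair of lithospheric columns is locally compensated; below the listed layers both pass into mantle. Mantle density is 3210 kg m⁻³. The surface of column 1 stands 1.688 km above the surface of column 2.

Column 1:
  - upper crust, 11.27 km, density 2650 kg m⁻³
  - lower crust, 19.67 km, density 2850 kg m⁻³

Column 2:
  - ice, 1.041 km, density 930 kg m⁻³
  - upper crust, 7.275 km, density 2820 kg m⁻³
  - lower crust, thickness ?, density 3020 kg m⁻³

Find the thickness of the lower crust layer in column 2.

Take the compensation level at the base of the deeper column (depth z_c below the surface of column 1) and equate Σ ρ_i t_i down to z_c; mantle fills any gap and the z_c terms cancel.
Column 1: 11.27×2650 + 19.67×2850 + (z_c − 30.94)×3210
Column 2: 1.688×0 + 1.041×930 + 7.275×2820 + x×3020 + (z_c − 1.688 − 8.316 − x)×3210
The z_c×3210 term appears on both sides and cancels. Collect the known terms of each column as K = Σ(ρt)_known − 3210 × (depth of known layers): K_1 = 85925 − 3210×30.94 = −13392.4; K_2 = 21483.63 − 3210×(1.688 + 8.316) = −10629.21.
Balance: K_1 = K_2 − x×(3210 − 3020), so x = (K_2 − K_1)/(3210 − 3020) = 2763.19/190 = 14.5 km.

14.5 km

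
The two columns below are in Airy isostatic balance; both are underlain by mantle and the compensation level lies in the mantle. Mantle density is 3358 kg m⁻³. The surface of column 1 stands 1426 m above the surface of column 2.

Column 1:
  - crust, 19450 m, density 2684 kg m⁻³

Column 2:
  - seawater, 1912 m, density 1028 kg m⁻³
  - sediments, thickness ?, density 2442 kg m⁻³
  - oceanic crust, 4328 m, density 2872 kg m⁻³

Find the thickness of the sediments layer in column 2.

Take the compensation level at the base of the deeper column (depth z_c below the surface of column 1) and equate Σ ρ_i t_i down to z_c; mantle fills any gap and the z_c terms cancel.
Column 1: 19450×2684 + (z_c − 19450)×3358
Column 2: 1426×0 + 1912×1028 + x×2442 + 4328×2872 + (z_c − 1426 − 6240 − x)×3358
The z_c×3358 term appears on both sides and cancels. Collect the known terms of each column as K = Σ(ρt)_known − 3358 × (depth of known layers): K_1 = 52203800 − 3358×19450 = −13109300; K_2 = 14395552 − 3358×(1426 + 6240) = −11346876.
Balance: K_1 = K_2 − x×(3358 − 2442), so x = (K_2 − K_1)/(3358 − 2442) = 1762420/916 = 1920 m.

1920 m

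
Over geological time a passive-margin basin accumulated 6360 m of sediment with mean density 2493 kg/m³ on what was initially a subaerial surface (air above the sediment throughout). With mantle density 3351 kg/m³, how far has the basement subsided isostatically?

Subaerial load: s = t ρ_sed / ρ_m = 6360 m × 2493/3351 = 4730 m.

4730 m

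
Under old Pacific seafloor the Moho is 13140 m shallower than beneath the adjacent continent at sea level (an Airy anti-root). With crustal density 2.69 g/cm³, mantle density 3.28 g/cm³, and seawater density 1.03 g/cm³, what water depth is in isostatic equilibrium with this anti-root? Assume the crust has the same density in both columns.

Replacing a thickness d of crust by seawater at the top must be balanced by replacing crust with mantle at the base: d (ρ_c − ρ_w) = a (ρ_m − ρ_c).
d = a (ρ_m − ρ_c)/(ρ_c − ρ_w) = 13140 m × 0.59/1.66 = 4670 m.

4670 m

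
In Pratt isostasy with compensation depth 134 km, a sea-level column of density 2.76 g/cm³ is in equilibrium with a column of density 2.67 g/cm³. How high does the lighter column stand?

ρ_ref D = ρ (D + h) → h = D (ρ_ref − ρ)/ρ.
h = 134 km × (2.76 − 2.67)/2.67 = 4.52 km.

4.52 km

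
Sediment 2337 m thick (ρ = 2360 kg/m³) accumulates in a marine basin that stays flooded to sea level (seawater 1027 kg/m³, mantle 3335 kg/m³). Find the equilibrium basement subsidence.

1350 m

Submarine loading: the sediment displaces seawater, and the subsidence is in turn flooded, so s (ρ_m − ρ_w) = t (ρ_sed − ρ_w).
s = 2337 m × (2360 − 1027) / (3335 − 1027) = 1350 m.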